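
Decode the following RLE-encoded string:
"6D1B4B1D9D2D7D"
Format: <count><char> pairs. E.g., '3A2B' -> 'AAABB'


Expanding each <count><char> pair:
  6D -> 'DDDDDD'
  1B -> 'B'
  4B -> 'BBBB'
  1D -> 'D'
  9D -> 'DDDDDDDDD'
  2D -> 'DD'
  7D -> 'DDDDDDD'

Decoded = DDDDDDBBBBBDDDDDDDDDDDDDDDDDDD


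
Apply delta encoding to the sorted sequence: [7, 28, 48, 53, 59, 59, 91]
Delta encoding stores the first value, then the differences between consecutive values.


First value: 7
Deltas:
  28 - 7 = 21
  48 - 28 = 20
  53 - 48 = 5
  59 - 53 = 6
  59 - 59 = 0
  91 - 59 = 32


Delta encoded: [7, 21, 20, 5, 6, 0, 32]


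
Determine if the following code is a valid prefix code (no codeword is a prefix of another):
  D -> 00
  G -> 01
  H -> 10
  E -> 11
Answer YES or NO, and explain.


Checking each pair (does one codeword prefix another?):
  D='00' vs G='01': no prefix
  D='00' vs H='10': no prefix
  D='00' vs E='11': no prefix
  G='01' vs D='00': no prefix
  G='01' vs H='10': no prefix
  G='01' vs E='11': no prefix
  H='10' vs D='00': no prefix
  H='10' vs G='01': no prefix
  H='10' vs E='11': no prefix
  E='11' vs D='00': no prefix
  E='11' vs G='01': no prefix
  E='11' vs H='10': no prefix
No violation found over all pairs.

YES -- this is a valid prefix code. No codeword is a prefix of any other codeword.


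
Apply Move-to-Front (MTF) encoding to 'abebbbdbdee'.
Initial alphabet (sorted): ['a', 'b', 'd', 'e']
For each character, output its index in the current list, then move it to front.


MTF encoding:
'a': index 0 in ['a', 'b', 'd', 'e'] -> ['a', 'b', 'd', 'e']
'b': index 1 in ['a', 'b', 'd', 'e'] -> ['b', 'a', 'd', 'e']
'e': index 3 in ['b', 'a', 'd', 'e'] -> ['e', 'b', 'a', 'd']
'b': index 1 in ['e', 'b', 'a', 'd'] -> ['b', 'e', 'a', 'd']
'b': index 0 in ['b', 'e', 'a', 'd'] -> ['b', 'e', 'a', 'd']
'b': index 0 in ['b', 'e', 'a', 'd'] -> ['b', 'e', 'a', 'd']
'd': index 3 in ['b', 'e', 'a', 'd'] -> ['d', 'b', 'e', 'a']
'b': index 1 in ['d', 'b', 'e', 'a'] -> ['b', 'd', 'e', 'a']
'd': index 1 in ['b', 'd', 'e', 'a'] -> ['d', 'b', 'e', 'a']
'e': index 2 in ['d', 'b', 'e', 'a'] -> ['e', 'd', 'b', 'a']
'e': index 0 in ['e', 'd', 'b', 'a'] -> ['e', 'd', 'b', 'a']


Output: [0, 1, 3, 1, 0, 0, 3, 1, 1, 2, 0]


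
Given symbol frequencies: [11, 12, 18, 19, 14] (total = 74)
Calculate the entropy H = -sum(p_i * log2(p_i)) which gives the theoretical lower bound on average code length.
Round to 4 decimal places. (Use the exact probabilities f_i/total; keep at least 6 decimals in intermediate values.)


Per-symbol terms -p_i * log2(p_i) with p_i = f_i/74:
  p = 11/74 = 0.148649: log2(p) = -2.750022, -p*log2(p) = 0.408787
  p = 12/74 = 0.162162: log2(p) = -2.624491, -p*log2(p) = 0.425593
  p = 18/74 = 0.243243: log2(p) = -2.039528, -p*log2(p) = 0.496101
  p = 19/74 = 0.256757: log2(p) = -1.961526, -p*log2(p) = 0.503635
  p = 14/74 = 0.189189: log2(p) = -2.402098, -p*log2(p) = 0.454451
H = 0.408787 + 0.425593 + 0.496101 + 0.503635 + 0.454451 = 2.288567

H = 2.2886 bits/symbol


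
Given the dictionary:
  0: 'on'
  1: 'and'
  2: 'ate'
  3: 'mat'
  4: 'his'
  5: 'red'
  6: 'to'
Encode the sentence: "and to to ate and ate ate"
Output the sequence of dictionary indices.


Look up each word in the dictionary:
  'and' -> 1
  'to' -> 6
  'to' -> 6
  'ate' -> 2
  'and' -> 1
  'ate' -> 2
  'ate' -> 2

Encoded: [1, 6, 6, 2, 1, 2, 2]


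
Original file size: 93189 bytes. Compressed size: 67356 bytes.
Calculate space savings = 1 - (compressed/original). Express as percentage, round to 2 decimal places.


ratio = compressed/original = 67356/93189 = 0.722789
savings = 1 - ratio = 1 - 0.722789 = 0.277211
as a percentage: 0.277211 * 100 = 27.72%

Space savings = 1 - 67356/93189 = 27.72%


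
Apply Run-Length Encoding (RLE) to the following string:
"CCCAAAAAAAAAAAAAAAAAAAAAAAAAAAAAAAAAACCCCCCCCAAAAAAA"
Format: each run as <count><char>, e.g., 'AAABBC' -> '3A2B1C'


Scanning runs left to right:
  i=0: run of 'C' x 3 -> '3C'
  i=3: run of 'A' x 34 -> '34A'
  i=37: run of 'C' x 8 -> '8C'
  i=45: run of 'A' x 7 -> '7A'

RLE = 3C34A8C7A


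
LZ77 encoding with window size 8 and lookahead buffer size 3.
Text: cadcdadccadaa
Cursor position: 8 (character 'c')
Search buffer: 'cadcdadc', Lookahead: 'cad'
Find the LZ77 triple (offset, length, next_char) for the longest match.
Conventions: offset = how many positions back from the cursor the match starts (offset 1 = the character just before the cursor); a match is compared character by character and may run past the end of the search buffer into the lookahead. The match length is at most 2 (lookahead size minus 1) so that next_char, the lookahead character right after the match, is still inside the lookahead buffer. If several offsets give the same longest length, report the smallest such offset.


Try each offset into the search buffer:
  offset=1 (pos 7, char 'c'): match length 1
  offset=2 (pos 6, char 'd'): match length 0
  offset=3 (pos 5, char 'a'): match length 0
  offset=4 (pos 4, char 'd'): match length 0
  offset=5 (pos 3, char 'c'): match length 1
  offset=6 (pos 2, char 'd'): match length 0
  offset=7 (pos 1, char 'a'): match length 0
  offset=8 (pos 0, char 'c'): match length 2
Longest match has length 2 at offset 8.
next_char = character at position 8 + 2 = 10 -> 'd'

Best match: offset=8, length=2 (matching 'ca' starting at position 0)
LZ77 triple: (8, 2, 'd')


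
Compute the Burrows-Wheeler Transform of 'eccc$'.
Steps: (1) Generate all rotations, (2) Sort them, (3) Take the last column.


Rotations (sorted):
  0: $eccc -> last char: c
  1: c$ecc -> last char: c
  2: cc$ec -> last char: c
  3: ccc$e -> last char: e
  4: eccc$ -> last char: $


BWT = ccce$


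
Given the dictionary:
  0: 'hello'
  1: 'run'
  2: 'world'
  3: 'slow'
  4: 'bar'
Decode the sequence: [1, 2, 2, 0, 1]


Look up each index in the dictionary:
  1 -> 'run'
  2 -> 'world'
  2 -> 'world'
  0 -> 'hello'
  1 -> 'run'

Decoded: "run world world hello run"


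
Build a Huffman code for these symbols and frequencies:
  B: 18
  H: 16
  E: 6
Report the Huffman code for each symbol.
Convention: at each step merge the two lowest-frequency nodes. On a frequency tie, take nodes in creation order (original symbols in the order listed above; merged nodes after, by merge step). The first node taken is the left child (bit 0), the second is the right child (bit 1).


Huffman tree construction:
Step 1: Merge E(6) + H(16) = 22
Step 2: Merge B(18) + (E+H)(22) = 40
Read each symbol's code off the tree from the root (left child = 0, right child = 1).

Codes:
  B: 0 (length 1)
  H: 11 (length 2)
  E: 10 (length 2)
Average code length: 62/40 = 1.5500 bits/symbol


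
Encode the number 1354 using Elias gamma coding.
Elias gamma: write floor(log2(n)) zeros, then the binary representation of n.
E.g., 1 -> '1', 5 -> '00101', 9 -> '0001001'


num_bits = floor(log2(1354)) + 1 = 11
leading_zeros = num_bits - 1 = 10
binary(1354) = 10101001010

Elias gamma(1354) = '0000000000' + '10101001010' = 000000000010101001010 (21 bits)


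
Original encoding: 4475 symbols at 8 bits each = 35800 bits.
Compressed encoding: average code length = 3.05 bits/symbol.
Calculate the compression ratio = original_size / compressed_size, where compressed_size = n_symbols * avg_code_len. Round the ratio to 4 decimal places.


original_size = n_symbols * orig_bits = 4475 * 8 = 35800 bits
compressed_size = n_symbols * avg_code_len = 4475 * 3.05 = 13648.75 bits
ratio = original_size / compressed_size = 35800 / 13648.75 = 2.623

Compression ratio = 2.623


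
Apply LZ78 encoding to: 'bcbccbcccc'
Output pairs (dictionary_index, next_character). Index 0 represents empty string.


LZ78 encoding steps:
Dictionary: {0: ''}
Step 1: w='' (idx 0), next='b' -> output (0, 'b'), add 'b' as idx 1
Step 2: w='' (idx 0), next='c' -> output (0, 'c'), add 'c' as idx 2
Step 3: w='b' (idx 1), next='c' -> output (1, 'c'), add 'bc' as idx 3
Step 4: w='c' (idx 2), next='b' -> output (2, 'b'), add 'cb' as idx 4
Step 5: w='c' (idx 2), next='c' -> output (2, 'c'), add 'cc' as idx 5
Step 6: w='cc' (idx 5), end of input -> output (5, '')


Encoded: [(0, 'b'), (0, 'c'), (1, 'c'), (2, 'b'), (2, 'c'), (5, '')]


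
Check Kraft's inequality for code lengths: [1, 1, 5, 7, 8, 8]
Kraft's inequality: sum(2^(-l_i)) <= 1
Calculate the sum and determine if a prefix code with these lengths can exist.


Sum = 2^(-1) + 2^(-1) + 2^(-5) + 2^(-7) + 2^(-8) + 2^(-8)
    = 0.5 + 0.5 + 0.03125 + 0.0078125 + 0.00390625 + 0.00390625
    = 268/256 = 1.046875
Since 1.046875 > 1, Kraft's inequality is NOT satisfied.
A prefix code with these lengths CANNOT exist.

Kraft sum = 1.046875. Not satisfied.


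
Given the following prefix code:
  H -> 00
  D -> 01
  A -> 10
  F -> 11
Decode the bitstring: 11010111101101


Decoding step by step:
Bits 11 -> F
Bits 01 -> D
Bits 01 -> D
Bits 11 -> F
Bits 10 -> A
Bits 11 -> F
Bits 01 -> D


Decoded message: FDDFAFD


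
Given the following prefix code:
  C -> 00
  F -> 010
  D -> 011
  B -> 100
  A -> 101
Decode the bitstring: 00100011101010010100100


Decoding step by step:
Bits 00 -> C
Bits 100 -> B
Bits 011 -> D
Bits 101 -> A
Bits 010 -> F
Bits 010 -> F
Bits 100 -> B
Bits 100 -> B


Decoded message: CBDAFFBB


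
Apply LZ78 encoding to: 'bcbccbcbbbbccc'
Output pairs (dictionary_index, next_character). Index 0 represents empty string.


LZ78 encoding steps:
Dictionary: {0: ''}
Step 1: w='' (idx 0), next='b' -> output (0, 'b'), add 'b' as idx 1
Step 2: w='' (idx 0), next='c' -> output (0, 'c'), add 'c' as idx 2
Step 3: w='b' (idx 1), next='c' -> output (1, 'c'), add 'bc' as idx 3
Step 4: w='c' (idx 2), next='b' -> output (2, 'b'), add 'cb' as idx 4
Step 5: w='cb' (idx 4), next='b' -> output (4, 'b'), add 'cbb' as idx 5
Step 6: w='b' (idx 1), next='b' -> output (1, 'b'), add 'bb' as idx 6
Step 7: w='c' (idx 2), next='c' -> output (2, 'c'), add 'cc' as idx 7
Step 8: w='c' (idx 2), end of input -> output (2, '')


Encoded: [(0, 'b'), (0, 'c'), (1, 'c'), (2, 'b'), (4, 'b'), (1, 'b'), (2, 'c'), (2, '')]


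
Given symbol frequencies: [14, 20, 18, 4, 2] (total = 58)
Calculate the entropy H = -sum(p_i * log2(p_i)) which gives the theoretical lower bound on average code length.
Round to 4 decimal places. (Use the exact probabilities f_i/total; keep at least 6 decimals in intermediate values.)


Per-symbol terms -p_i * log2(p_i) with p_i = f_i/58:
  p = 14/58 = 0.241379: log2(p) = -2.050626, -p*log2(p) = 0.494979
  p = 20/58 = 0.344828: log2(p) = -1.536053, -p*log2(p) = 0.529673
  p = 18/58 = 0.310345: log2(p) = -1.688056, -p*log2(p) = 0.523879
  p = 4/58 = 0.068966: log2(p) = -3.857981, -p*log2(p) = 0.266068
  p = 2/58 = 0.034483: log2(p) = -4.857981, -p*log2(p) = 0.167517
H = 0.494979 + 0.529673 + 0.523879 + 0.266068 + 0.167517 = 1.982116

H = 1.9821 bits/symbol


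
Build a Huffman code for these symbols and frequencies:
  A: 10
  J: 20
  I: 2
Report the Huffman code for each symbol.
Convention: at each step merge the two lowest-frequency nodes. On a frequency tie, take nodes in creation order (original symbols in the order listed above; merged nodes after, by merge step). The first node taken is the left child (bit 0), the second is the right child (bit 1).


Huffman tree construction:
Step 1: Merge I(2) + A(10) = 12
Step 2: Merge (I+A)(12) + J(20) = 32
Read each symbol's code off the tree from the root (left child = 0, right child = 1).

Codes:
  A: 01 (length 2)
  J: 1 (length 1)
  I: 00 (length 2)
Average code length: 44/32 = 1.3750 bits/symbol


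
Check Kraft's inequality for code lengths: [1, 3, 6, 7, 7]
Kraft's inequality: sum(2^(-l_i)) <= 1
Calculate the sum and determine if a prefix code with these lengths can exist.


Sum = 2^(-1) + 2^(-3) + 2^(-6) + 2^(-7) + 2^(-7)
    = 0.5 + 0.125 + 0.015625 + 0.0078125 + 0.0078125
    = 84/128 = 0.65625
Since 0.65625 <= 1, Kraft's inequality IS satisfied.
A prefix code with these lengths CAN exist.

Kraft sum = 0.65625. Satisfied.


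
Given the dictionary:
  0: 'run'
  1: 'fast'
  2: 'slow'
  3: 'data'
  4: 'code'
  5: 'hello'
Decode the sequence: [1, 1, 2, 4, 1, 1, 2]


Look up each index in the dictionary:
  1 -> 'fast'
  1 -> 'fast'
  2 -> 'slow'
  4 -> 'code'
  1 -> 'fast'
  1 -> 'fast'
  2 -> 'slow'

Decoded: "fast fast slow code fast fast slow"


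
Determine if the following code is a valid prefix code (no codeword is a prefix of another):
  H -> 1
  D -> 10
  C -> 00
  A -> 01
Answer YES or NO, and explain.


Checking each pair (does one codeword prefix another?):
  H='1' vs D='10': prefix -- VIOLATION

NO -- this is NOT a valid prefix code. H (1) is a prefix of D (10).


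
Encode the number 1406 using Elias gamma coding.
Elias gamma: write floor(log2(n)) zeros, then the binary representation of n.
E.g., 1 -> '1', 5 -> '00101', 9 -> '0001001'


num_bits = floor(log2(1406)) + 1 = 11
leading_zeros = num_bits - 1 = 10
binary(1406) = 10101111110

Elias gamma(1406) = '0000000000' + '10101111110' = 000000000010101111110 (21 bits)


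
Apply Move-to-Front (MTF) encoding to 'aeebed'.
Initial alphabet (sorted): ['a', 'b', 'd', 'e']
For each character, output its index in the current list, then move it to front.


MTF encoding:
'a': index 0 in ['a', 'b', 'd', 'e'] -> ['a', 'b', 'd', 'e']
'e': index 3 in ['a', 'b', 'd', 'e'] -> ['e', 'a', 'b', 'd']
'e': index 0 in ['e', 'a', 'b', 'd'] -> ['e', 'a', 'b', 'd']
'b': index 2 in ['e', 'a', 'b', 'd'] -> ['b', 'e', 'a', 'd']
'e': index 1 in ['b', 'e', 'a', 'd'] -> ['e', 'b', 'a', 'd']
'd': index 3 in ['e', 'b', 'a', 'd'] -> ['d', 'e', 'b', 'a']


Output: [0, 3, 0, 2, 1, 3]


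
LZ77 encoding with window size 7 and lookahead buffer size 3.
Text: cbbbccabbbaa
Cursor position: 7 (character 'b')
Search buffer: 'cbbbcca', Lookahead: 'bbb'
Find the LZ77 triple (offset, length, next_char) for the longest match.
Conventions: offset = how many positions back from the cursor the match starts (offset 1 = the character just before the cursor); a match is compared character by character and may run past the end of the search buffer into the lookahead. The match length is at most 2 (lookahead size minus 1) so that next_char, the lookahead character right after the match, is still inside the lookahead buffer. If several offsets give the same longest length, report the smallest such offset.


Try each offset into the search buffer:
  offset=1 (pos 6, char 'a'): match length 0
  offset=2 (pos 5, char 'c'): match length 0
  offset=3 (pos 4, char 'c'): match length 0
  offset=4 (pos 3, char 'b'): match length 1
  offset=5 (pos 2, char 'b'): match length 2
  offset=6 (pos 1, char 'b'): match length 2
  offset=7 (pos 0, char 'c'): match length 0
Longest match has length 2, found at offsets 5, 6; take the smallest, offset 5.
next_char = character at position 7 + 2 = 9 -> 'b'

Best match: offset=5, length=2 (matching 'bb' starting at position 2)
LZ77 triple: (5, 2, 'b')


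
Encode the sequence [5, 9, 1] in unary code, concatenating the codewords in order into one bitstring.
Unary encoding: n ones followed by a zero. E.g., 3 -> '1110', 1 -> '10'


Encode each number as n ones followed by a terminating 0:
  5 -> 111110 (6 bits)
  9 -> 1111111110 (10 bits)
  1 -> 10 (2 bits)
Total length = 6 + 10 + 2 = 18 bits.

Unary([5, 9, 1]) = 111110111111111010 (18 bits)


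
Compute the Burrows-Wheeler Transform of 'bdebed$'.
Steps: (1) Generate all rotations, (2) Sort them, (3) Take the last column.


Rotations (sorted):
  0: $bdebed -> last char: d
  1: bdebed$ -> last char: $
  2: bed$bde -> last char: e
  3: d$bdebe -> last char: e
  4: debed$b -> last char: b
  5: ebed$bd -> last char: d
  6: ed$bdeb -> last char: b


BWT = d$eebdb


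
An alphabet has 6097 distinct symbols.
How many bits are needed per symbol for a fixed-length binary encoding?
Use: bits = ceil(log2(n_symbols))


log2(6097) = 12.5739
Bracket: 2^12 = 4096 < 6097 <= 2^13 = 8192
So ceil(log2(6097)) = 13

bits = ceil(log2(6097)) = ceil(12.5739) = 13 bits


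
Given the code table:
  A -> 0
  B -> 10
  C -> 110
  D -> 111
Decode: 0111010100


Decoding:
0 -> A
111 -> D
0 -> A
10 -> B
10 -> B
0 -> A


Result: ADABBA


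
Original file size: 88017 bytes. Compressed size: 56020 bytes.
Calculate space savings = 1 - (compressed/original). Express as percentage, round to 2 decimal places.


ratio = compressed/original = 56020/88017 = 0.636468
savings = 1 - ratio = 1 - 0.636468 = 0.363532
as a percentage: 0.363532 * 100 = 36.35%

Space savings = 1 - 56020/88017 = 36.35%


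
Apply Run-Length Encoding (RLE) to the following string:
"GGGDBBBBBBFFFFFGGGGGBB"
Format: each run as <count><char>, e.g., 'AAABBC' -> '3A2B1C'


Scanning runs left to right:
  i=0: run of 'G' x 3 -> '3G'
  i=3: run of 'D' x 1 -> '1D'
  i=4: run of 'B' x 6 -> '6B'
  i=10: run of 'F' x 5 -> '5F'
  i=15: run of 'G' x 5 -> '5G'
  i=20: run of 'B' x 2 -> '2B'

RLE = 3G1D6B5F5G2B


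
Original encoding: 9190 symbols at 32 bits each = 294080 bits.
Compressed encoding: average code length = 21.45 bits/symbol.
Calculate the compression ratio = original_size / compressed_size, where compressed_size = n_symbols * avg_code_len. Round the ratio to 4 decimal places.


original_size = n_symbols * orig_bits = 9190 * 32 = 294080 bits
compressed_size = n_symbols * avg_code_len = 9190 * 21.45 = 197125.5 bits
ratio = original_size / compressed_size = 294080 / 197125.5 = 1.4918

Compression ratio = 1.4918


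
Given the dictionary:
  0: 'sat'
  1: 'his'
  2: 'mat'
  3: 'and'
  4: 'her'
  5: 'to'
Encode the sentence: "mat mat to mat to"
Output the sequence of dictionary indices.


Look up each word in the dictionary:
  'mat' -> 2
  'mat' -> 2
  'to' -> 5
  'mat' -> 2
  'to' -> 5

Encoded: [2, 2, 5, 2, 5]


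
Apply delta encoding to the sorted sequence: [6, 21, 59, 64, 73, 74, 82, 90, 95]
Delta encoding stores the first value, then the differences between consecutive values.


First value: 6
Deltas:
  21 - 6 = 15
  59 - 21 = 38
  64 - 59 = 5
  73 - 64 = 9
  74 - 73 = 1
  82 - 74 = 8
  90 - 82 = 8
  95 - 90 = 5


Delta encoded: [6, 15, 38, 5, 9, 1, 8, 8, 5]


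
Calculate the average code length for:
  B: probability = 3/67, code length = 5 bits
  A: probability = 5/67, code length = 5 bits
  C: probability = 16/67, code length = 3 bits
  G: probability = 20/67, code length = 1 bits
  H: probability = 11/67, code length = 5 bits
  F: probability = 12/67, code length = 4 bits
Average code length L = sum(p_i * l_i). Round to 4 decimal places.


Weighted contributions p_i * l_i:
  B: (3/67) * 5 = 15/67
  A: (5/67) * 5 = 25/67
  C: (16/67) * 3 = 48/67
  G: (20/67) * 1 = 20/67
  H: (11/67) * 5 = 55/67
  F: (12/67) * 4 = 48/67
Sum = (15 + 25 + 48 + 20 + 55 + 48)/67 = 211/67

L = 211/67 = 3.1493 bits/symbol


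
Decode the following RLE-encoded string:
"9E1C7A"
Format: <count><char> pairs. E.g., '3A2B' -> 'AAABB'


Expanding each <count><char> pair:
  9E -> 'EEEEEEEEE'
  1C -> 'C'
  7A -> 'AAAAAAA'

Decoded = EEEEEEEEECAAAAAAA


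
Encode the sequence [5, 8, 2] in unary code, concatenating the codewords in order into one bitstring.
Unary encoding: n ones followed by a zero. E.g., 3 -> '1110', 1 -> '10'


Encode each number as n ones followed by a terminating 0:
  5 -> 111110 (6 bits)
  8 -> 111111110 (9 bits)
  2 -> 110 (3 bits)
Total length = 6 + 9 + 3 = 18 bits.

Unary([5, 8, 2]) = 111110111111110110 (18 bits)


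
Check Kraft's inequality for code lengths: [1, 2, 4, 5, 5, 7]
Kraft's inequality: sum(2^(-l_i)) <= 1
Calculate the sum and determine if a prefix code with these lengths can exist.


Sum = 2^(-1) + 2^(-2) + 2^(-4) + 2^(-5) + 2^(-5) + 2^(-7)
    = 0.5 + 0.25 + 0.0625 + 0.03125 + 0.03125 + 0.0078125
    = 113/128 = 0.8828125
Since 0.8828125 <= 1, Kraft's inequality IS satisfied.
A prefix code with these lengths CAN exist.

Kraft sum = 0.8828125. Satisfied.


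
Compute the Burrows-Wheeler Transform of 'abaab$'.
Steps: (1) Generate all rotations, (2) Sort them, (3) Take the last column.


Rotations (sorted):
  0: $abaab -> last char: b
  1: aab$ab -> last char: b
  2: ab$aba -> last char: a
  3: abaab$ -> last char: $
  4: b$abaa -> last char: a
  5: baab$a -> last char: a


BWT = bba$aa


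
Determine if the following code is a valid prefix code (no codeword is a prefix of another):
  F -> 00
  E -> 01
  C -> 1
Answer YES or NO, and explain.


Checking each pair (does one codeword prefix another?):
  F='00' vs E='01': no prefix
  F='00' vs C='1': no prefix
  E='01' vs F='00': no prefix
  E='01' vs C='1': no prefix
  C='1' vs F='00': no prefix
  C='1' vs E='01': no prefix
No violation found over all pairs.

YES -- this is a valid prefix code. No codeword is a prefix of any other codeword.


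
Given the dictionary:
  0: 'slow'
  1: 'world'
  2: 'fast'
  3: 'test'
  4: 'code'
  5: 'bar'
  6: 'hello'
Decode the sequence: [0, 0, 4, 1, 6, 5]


Look up each index in the dictionary:
  0 -> 'slow'
  0 -> 'slow'
  4 -> 'code'
  1 -> 'world'
  6 -> 'hello'
  5 -> 'bar'

Decoded: "slow slow code world hello bar"


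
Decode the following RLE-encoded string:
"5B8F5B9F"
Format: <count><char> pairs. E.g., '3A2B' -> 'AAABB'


Expanding each <count><char> pair:
  5B -> 'BBBBB'
  8F -> 'FFFFFFFF'
  5B -> 'BBBBB'
  9F -> 'FFFFFFFFF'

Decoded = BBBBBFFFFFFFFBBBBBFFFFFFFFF


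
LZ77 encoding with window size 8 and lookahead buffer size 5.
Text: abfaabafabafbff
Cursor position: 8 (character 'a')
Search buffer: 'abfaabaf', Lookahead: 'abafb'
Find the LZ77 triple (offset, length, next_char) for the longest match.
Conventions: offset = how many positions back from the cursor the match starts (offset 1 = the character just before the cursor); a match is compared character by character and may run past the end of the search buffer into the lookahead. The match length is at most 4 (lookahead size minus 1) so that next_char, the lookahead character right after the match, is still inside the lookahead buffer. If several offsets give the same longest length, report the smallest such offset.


Try each offset into the search buffer:
  offset=1 (pos 7, char 'f'): match length 0
  offset=2 (pos 6, char 'a'): match length 1
  offset=3 (pos 5, char 'b'): match length 0
  offset=4 (pos 4, char 'a'): match length 4
  offset=5 (pos 3, char 'a'): match length 1
  offset=6 (pos 2, char 'f'): match length 0
  offset=7 (pos 1, char 'b'): match length 0
  offset=8 (pos 0, char 'a'): match length 2
Longest match has length 4 at offset 4.
next_char = character at position 8 + 4 = 12 -> 'b'

Best match: offset=4, length=4 (matching 'abaf' starting at position 4)
LZ77 triple: (4, 4, 'b')


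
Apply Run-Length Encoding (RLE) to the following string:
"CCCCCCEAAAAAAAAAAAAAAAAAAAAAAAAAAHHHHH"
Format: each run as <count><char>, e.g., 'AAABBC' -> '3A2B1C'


Scanning runs left to right:
  i=0: run of 'C' x 6 -> '6C'
  i=6: run of 'E' x 1 -> '1E'
  i=7: run of 'A' x 26 -> '26A'
  i=33: run of 'H' x 5 -> '5H'

RLE = 6C1E26A5H


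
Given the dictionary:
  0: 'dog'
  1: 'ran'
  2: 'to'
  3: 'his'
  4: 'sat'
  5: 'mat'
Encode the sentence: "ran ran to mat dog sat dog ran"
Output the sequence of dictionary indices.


Look up each word in the dictionary:
  'ran' -> 1
  'ran' -> 1
  'to' -> 2
  'mat' -> 5
  'dog' -> 0
  'sat' -> 4
  'dog' -> 0
  'ran' -> 1

Encoded: [1, 1, 2, 5, 0, 4, 0, 1]


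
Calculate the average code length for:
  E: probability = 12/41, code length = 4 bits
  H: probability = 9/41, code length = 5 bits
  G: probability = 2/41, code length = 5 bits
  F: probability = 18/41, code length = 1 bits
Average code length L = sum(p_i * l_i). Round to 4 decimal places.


Weighted contributions p_i * l_i:
  E: (12/41) * 4 = 48/41
  H: (9/41) * 5 = 45/41
  G: (2/41) * 5 = 10/41
  F: (18/41) * 1 = 18/41
Sum = (48 + 45 + 10 + 18)/41 = 121/41

L = 121/41 = 2.9512 bits/symbol


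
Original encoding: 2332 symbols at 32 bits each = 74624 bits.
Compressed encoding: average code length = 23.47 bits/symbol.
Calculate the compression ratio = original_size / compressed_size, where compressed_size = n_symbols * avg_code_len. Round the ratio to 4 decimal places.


original_size = n_symbols * orig_bits = 2332 * 32 = 74624 bits
compressed_size = n_symbols * avg_code_len = 2332 * 23.47 = 54732.04 bits
ratio = original_size / compressed_size = 74624 / 54732.04 = 1.3634

Compression ratio = 1.3634


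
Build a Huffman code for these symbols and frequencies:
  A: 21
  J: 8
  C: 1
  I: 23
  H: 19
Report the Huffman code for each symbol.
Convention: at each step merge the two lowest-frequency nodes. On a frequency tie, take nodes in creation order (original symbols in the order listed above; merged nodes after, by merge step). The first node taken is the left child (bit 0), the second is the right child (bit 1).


Huffman tree construction:
Step 1: Merge C(1) + J(8) = 9
Step 2: Merge (C+J)(9) + H(19) = 28
Step 3: Merge A(21) + I(23) = 44
Step 4: Merge ((C+J)+H)(28) + (A+I)(44) = 72
Read each symbol's code off the tree from the root (left child = 0, right child = 1).

Codes:
  A: 10 (length 2)
  J: 001 (length 3)
  C: 000 (length 3)
  I: 11 (length 2)
  H: 01 (length 2)
Average code length: 153/72 = 2.1250 bits/symbol


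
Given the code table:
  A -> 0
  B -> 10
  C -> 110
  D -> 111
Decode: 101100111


Decoding:
10 -> B
110 -> C
0 -> A
111 -> D


Result: BCAD


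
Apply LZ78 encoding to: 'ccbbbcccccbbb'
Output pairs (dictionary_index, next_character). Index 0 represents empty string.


LZ78 encoding steps:
Dictionary: {0: ''}
Step 1: w='' (idx 0), next='c' -> output (0, 'c'), add 'c' as idx 1
Step 2: w='c' (idx 1), next='b' -> output (1, 'b'), add 'cb' as idx 2
Step 3: w='' (idx 0), next='b' -> output (0, 'b'), add 'b' as idx 3
Step 4: w='b' (idx 3), next='c' -> output (3, 'c'), add 'bc' as idx 4
Step 5: w='c' (idx 1), next='c' -> output (1, 'c'), add 'cc' as idx 5
Step 6: w='cc' (idx 5), next='b' -> output (5, 'b'), add 'ccb' as idx 6
Step 7: w='b' (idx 3), next='b' -> output (3, 'b'), add 'bb' as idx 7


Encoded: [(0, 'c'), (1, 'b'), (0, 'b'), (3, 'c'), (1, 'c'), (5, 'b'), (3, 'b')]


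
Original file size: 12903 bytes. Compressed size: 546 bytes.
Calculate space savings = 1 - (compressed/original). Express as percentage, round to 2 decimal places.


ratio = compressed/original = 546/12903 = 0.042316
savings = 1 - ratio = 1 - 0.042316 = 0.957684
as a percentage: 0.957684 * 100 = 95.77%

Space savings = 1 - 546/12903 = 95.77%


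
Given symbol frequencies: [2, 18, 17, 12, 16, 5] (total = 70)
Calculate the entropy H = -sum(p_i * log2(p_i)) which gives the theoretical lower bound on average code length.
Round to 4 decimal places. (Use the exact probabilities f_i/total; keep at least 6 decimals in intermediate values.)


Per-symbol terms -p_i * log2(p_i) with p_i = f_i/70:
  p = 2/70 = 0.028571: log2(p) = -5.129283, -p*log2(p) = 0.146551
  p = 18/70 = 0.257143: log2(p) = -1.959358, -p*log2(p) = 0.503835
  p = 17/70 = 0.242857: log2(p) = -2.041820, -p*log2(p) = 0.495871
  p = 12/70 = 0.171429: log2(p) = -2.544321, -p*log2(p) = 0.436169
  p = 16/70 = 0.228571: log2(p) = -2.129283, -p*log2(p) = 0.486693
  p = 5/70 = 0.071429: log2(p) = -3.807355, -p*log2(p) = 0.271954
H = 0.146551 + 0.503835 + 0.495871 + 0.436169 + 0.486693 + 0.271954 = 2.341073

H = 2.3411 bits/symbol


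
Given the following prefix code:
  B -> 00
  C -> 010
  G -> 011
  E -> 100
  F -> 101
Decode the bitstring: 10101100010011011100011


Decoding step by step:
Bits 101 -> F
Bits 011 -> G
Bits 00 -> B
Bits 010 -> C
Bits 011 -> G
Bits 011 -> G
Bits 100 -> E
Bits 011 -> G


Decoded message: FGBCGGEG


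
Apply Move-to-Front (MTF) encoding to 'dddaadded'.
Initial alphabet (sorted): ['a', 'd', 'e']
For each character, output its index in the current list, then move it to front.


MTF encoding:
'd': index 1 in ['a', 'd', 'e'] -> ['d', 'a', 'e']
'd': index 0 in ['d', 'a', 'e'] -> ['d', 'a', 'e']
'd': index 0 in ['d', 'a', 'e'] -> ['d', 'a', 'e']
'a': index 1 in ['d', 'a', 'e'] -> ['a', 'd', 'e']
'a': index 0 in ['a', 'd', 'e'] -> ['a', 'd', 'e']
'd': index 1 in ['a', 'd', 'e'] -> ['d', 'a', 'e']
'd': index 0 in ['d', 'a', 'e'] -> ['d', 'a', 'e']
'e': index 2 in ['d', 'a', 'e'] -> ['e', 'd', 'a']
'd': index 1 in ['e', 'd', 'a'] -> ['d', 'e', 'a']


Output: [1, 0, 0, 1, 0, 1, 0, 2, 1]


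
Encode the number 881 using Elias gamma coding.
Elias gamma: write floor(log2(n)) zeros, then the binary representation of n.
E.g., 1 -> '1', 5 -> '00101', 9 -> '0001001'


num_bits = floor(log2(881)) + 1 = 10
leading_zeros = num_bits - 1 = 9
binary(881) = 1101110001

Elias gamma(881) = '000000000' + '1101110001' = 0000000001101110001 (19 bits)


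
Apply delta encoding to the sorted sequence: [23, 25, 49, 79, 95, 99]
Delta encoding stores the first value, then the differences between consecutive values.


First value: 23
Deltas:
  25 - 23 = 2
  49 - 25 = 24
  79 - 49 = 30
  95 - 79 = 16
  99 - 95 = 4


Delta encoded: [23, 2, 24, 30, 16, 4]


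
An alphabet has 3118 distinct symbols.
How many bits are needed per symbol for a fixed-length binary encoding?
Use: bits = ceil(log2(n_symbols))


log2(3118) = 11.6064
Bracket: 2^11 = 2048 < 3118 <= 2^12 = 4096
So ceil(log2(3118)) = 12

bits = ceil(log2(3118)) = ceil(11.6064) = 12 bits


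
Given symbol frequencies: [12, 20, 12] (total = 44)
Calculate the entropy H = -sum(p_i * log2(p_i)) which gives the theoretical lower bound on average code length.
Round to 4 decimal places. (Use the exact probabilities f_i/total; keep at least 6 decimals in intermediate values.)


Per-symbol terms -p_i * log2(p_i) with p_i = f_i/44:
  p = 12/44 = 0.272727: log2(p) = -1.874469, -p*log2(p) = 0.511219
  p = 20/44 = 0.454545: log2(p) = -1.137504, -p*log2(p) = 0.517047
  p = 12/44 = 0.272727: log2(p) = -1.874469, -p*log2(p) = 0.511219
H = 0.511219 + 0.517047 + 0.511219 = 1.539485

H = 1.5395 bits/symbol


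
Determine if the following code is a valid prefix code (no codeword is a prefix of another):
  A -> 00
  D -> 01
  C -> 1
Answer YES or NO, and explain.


Checking each pair (does one codeword prefix another?):
  A='00' vs D='01': no prefix
  A='00' vs C='1': no prefix
  D='01' vs A='00': no prefix
  D='01' vs C='1': no prefix
  C='1' vs A='00': no prefix
  C='1' vs D='01': no prefix
No violation found over all pairs.

YES -- this is a valid prefix code. No codeword is a prefix of any other codeword.


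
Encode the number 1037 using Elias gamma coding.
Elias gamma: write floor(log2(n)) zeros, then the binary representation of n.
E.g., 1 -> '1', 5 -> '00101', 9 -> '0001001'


num_bits = floor(log2(1037)) + 1 = 11
leading_zeros = num_bits - 1 = 10
binary(1037) = 10000001101

Elias gamma(1037) = '0000000000' + '10000001101' = 000000000010000001101 (21 bits)


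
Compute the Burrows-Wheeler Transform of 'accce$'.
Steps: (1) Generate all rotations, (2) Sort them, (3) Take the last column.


Rotations (sorted):
  0: $accce -> last char: e
  1: accce$ -> last char: $
  2: ccce$a -> last char: a
  3: cce$ac -> last char: c
  4: ce$acc -> last char: c
  5: e$accc -> last char: c


BWT = e$accc


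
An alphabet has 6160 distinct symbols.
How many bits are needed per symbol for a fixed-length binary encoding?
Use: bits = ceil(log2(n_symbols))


log2(6160) = 12.5887
Bracket: 2^12 = 4096 < 6160 <= 2^13 = 8192
So ceil(log2(6160)) = 13

bits = ceil(log2(6160)) = ceil(12.5887) = 13 bits


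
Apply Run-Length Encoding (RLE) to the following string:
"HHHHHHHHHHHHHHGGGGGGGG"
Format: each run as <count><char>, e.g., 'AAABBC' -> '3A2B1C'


Scanning runs left to right:
  i=0: run of 'H' x 14 -> '14H'
  i=14: run of 'G' x 8 -> '8G'

RLE = 14H8G


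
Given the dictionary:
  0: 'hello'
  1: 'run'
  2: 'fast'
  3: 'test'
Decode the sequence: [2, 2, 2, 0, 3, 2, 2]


Look up each index in the dictionary:
  2 -> 'fast'
  2 -> 'fast'
  2 -> 'fast'
  0 -> 'hello'
  3 -> 'test'
  2 -> 'fast'
  2 -> 'fast'

Decoded: "fast fast fast hello test fast fast"


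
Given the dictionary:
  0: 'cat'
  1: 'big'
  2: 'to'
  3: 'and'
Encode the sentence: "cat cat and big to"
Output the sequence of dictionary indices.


Look up each word in the dictionary:
  'cat' -> 0
  'cat' -> 0
  'and' -> 3
  'big' -> 1
  'to' -> 2

Encoded: [0, 0, 3, 1, 2]


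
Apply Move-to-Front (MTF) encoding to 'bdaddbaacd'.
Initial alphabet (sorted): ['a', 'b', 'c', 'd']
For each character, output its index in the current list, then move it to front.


MTF encoding:
'b': index 1 in ['a', 'b', 'c', 'd'] -> ['b', 'a', 'c', 'd']
'd': index 3 in ['b', 'a', 'c', 'd'] -> ['d', 'b', 'a', 'c']
'a': index 2 in ['d', 'b', 'a', 'c'] -> ['a', 'd', 'b', 'c']
'd': index 1 in ['a', 'd', 'b', 'c'] -> ['d', 'a', 'b', 'c']
'd': index 0 in ['d', 'a', 'b', 'c'] -> ['d', 'a', 'b', 'c']
'b': index 2 in ['d', 'a', 'b', 'c'] -> ['b', 'd', 'a', 'c']
'a': index 2 in ['b', 'd', 'a', 'c'] -> ['a', 'b', 'd', 'c']
'a': index 0 in ['a', 'b', 'd', 'c'] -> ['a', 'b', 'd', 'c']
'c': index 3 in ['a', 'b', 'd', 'c'] -> ['c', 'a', 'b', 'd']
'd': index 3 in ['c', 'a', 'b', 'd'] -> ['d', 'c', 'a', 'b']


Output: [1, 3, 2, 1, 0, 2, 2, 0, 3, 3]


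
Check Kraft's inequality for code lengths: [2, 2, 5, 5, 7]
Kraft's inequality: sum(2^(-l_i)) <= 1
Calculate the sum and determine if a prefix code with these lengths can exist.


Sum = 2^(-2) + 2^(-2) + 2^(-5) + 2^(-5) + 2^(-7)
    = 0.25 + 0.25 + 0.03125 + 0.03125 + 0.0078125
    = 73/128 = 0.5703125
Since 0.5703125 <= 1, Kraft's inequality IS satisfied.
A prefix code with these lengths CAN exist.

Kraft sum = 0.5703125. Satisfied.


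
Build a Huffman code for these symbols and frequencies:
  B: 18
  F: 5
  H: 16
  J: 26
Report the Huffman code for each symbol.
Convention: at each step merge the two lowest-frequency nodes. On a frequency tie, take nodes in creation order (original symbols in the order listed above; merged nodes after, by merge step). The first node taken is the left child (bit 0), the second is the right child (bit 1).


Huffman tree construction:
Step 1: Merge F(5) + H(16) = 21
Step 2: Merge B(18) + (F+H)(21) = 39
Step 3: Merge J(26) + (B+(F+H))(39) = 65
Read each symbol's code off the tree from the root (left child = 0, right child = 1).

Codes:
  B: 10 (length 2)
  F: 110 (length 3)
  H: 111 (length 3)
  J: 0 (length 1)
Average code length: 125/65 = 1.9231 bits/symbol


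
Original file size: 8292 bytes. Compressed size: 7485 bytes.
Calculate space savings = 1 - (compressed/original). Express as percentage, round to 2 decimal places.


ratio = compressed/original = 7485/8292 = 0.902677
savings = 1 - ratio = 1 - 0.902677 = 0.097323
as a percentage: 0.097323 * 100 = 9.73%

Space savings = 1 - 7485/8292 = 9.73%


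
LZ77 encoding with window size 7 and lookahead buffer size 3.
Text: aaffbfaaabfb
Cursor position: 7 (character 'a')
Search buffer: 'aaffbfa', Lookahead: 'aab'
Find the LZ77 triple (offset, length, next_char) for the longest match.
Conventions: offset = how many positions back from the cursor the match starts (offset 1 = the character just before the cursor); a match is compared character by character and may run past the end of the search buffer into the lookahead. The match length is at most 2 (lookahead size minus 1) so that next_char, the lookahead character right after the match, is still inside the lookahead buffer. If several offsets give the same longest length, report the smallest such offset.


Try each offset into the search buffer:
  offset=1 (pos 6, char 'a'): match length 2
  offset=2 (pos 5, char 'f'): match length 0
  offset=3 (pos 4, char 'b'): match length 0
  offset=4 (pos 3, char 'f'): match length 0
  offset=5 (pos 2, char 'f'): match length 0
  offset=6 (pos 1, char 'a'): match length 1
  offset=7 (pos 0, char 'a'): match length 2
Longest match has length 2, found at offsets 1, 7; take the smallest, offset 1.
next_char = character at position 7 + 2 = 9 -> 'b'

Best match: offset=1, length=2 (matching 'aa' starting at position 6)
LZ77 triple: (1, 2, 'b')


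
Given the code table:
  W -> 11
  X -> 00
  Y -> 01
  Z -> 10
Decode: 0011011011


Decoding:
00 -> X
11 -> W
01 -> Y
10 -> Z
11 -> W


Result: XWYZW


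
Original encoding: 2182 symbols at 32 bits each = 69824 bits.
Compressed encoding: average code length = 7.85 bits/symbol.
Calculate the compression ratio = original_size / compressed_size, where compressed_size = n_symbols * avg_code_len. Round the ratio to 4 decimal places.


original_size = n_symbols * orig_bits = 2182 * 32 = 69824 bits
compressed_size = n_symbols * avg_code_len = 2182 * 7.85 = 17128.7 bits
ratio = original_size / compressed_size = 69824 / 17128.7 = 4.0764

Compression ratio = 4.0764


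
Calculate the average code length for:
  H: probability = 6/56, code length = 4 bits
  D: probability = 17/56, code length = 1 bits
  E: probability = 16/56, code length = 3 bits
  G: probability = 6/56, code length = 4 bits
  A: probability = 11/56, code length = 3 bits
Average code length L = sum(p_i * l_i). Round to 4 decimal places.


Weighted contributions p_i * l_i:
  H: (6/56) * 4 = 24/56
  D: (17/56) * 1 = 17/56
  E: (16/56) * 3 = 48/56
  G: (6/56) * 4 = 24/56
  A: (11/56) * 3 = 33/56
Sum = (24 + 17 + 48 + 24 + 33)/56 = 146/56

L = 146/56 = 2.6071 bits/symbol


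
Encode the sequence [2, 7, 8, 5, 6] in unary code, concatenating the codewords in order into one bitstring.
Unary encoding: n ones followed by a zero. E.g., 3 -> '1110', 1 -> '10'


Encode each number as n ones followed by a terminating 0:
  2 -> 110 (3 bits)
  7 -> 11111110 (8 bits)
  8 -> 111111110 (9 bits)
  5 -> 111110 (6 bits)
  6 -> 1111110 (7 bits)
Total length = 3 + 8 + 9 + 6 + 7 = 33 bits.

Unary([2, 7, 8, 5, 6]) = 110111111101111111101111101111110 (33 bits)


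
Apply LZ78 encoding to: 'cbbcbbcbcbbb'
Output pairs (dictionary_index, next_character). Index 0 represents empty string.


LZ78 encoding steps:
Dictionary: {0: ''}
Step 1: w='' (idx 0), next='c' -> output (0, 'c'), add 'c' as idx 1
Step 2: w='' (idx 0), next='b' -> output (0, 'b'), add 'b' as idx 2
Step 3: w='b' (idx 2), next='c' -> output (2, 'c'), add 'bc' as idx 3
Step 4: w='b' (idx 2), next='b' -> output (2, 'b'), add 'bb' as idx 4
Step 5: w='c' (idx 1), next='b' -> output (1, 'b'), add 'cb' as idx 5
Step 6: w='cb' (idx 5), next='b' -> output (5, 'b'), add 'cbb' as idx 6
Step 7: w='b' (idx 2), end of input -> output (2, '')


Encoded: [(0, 'c'), (0, 'b'), (2, 'c'), (2, 'b'), (1, 'b'), (5, 'b'), (2, '')]


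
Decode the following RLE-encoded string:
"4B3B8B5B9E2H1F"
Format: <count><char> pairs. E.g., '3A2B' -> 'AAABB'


Expanding each <count><char> pair:
  4B -> 'BBBB'
  3B -> 'BBB'
  8B -> 'BBBBBBBB'
  5B -> 'BBBBB'
  9E -> 'EEEEEEEEE'
  2H -> 'HH'
  1F -> 'F'

Decoded = BBBBBBBBBBBBBBBBBBBBEEEEEEEEEHHF


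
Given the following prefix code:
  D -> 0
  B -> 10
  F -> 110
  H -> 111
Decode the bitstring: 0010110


Decoding step by step:
Bits 0 -> D
Bits 0 -> D
Bits 10 -> B
Bits 110 -> F


Decoded message: DDBF


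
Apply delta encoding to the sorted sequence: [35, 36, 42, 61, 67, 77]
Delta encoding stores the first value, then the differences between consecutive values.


First value: 35
Deltas:
  36 - 35 = 1
  42 - 36 = 6
  61 - 42 = 19
  67 - 61 = 6
  77 - 67 = 10


Delta encoded: [35, 1, 6, 19, 6, 10]


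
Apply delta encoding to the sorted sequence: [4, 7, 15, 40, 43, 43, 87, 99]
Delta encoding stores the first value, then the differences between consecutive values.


First value: 4
Deltas:
  7 - 4 = 3
  15 - 7 = 8
  40 - 15 = 25
  43 - 40 = 3
  43 - 43 = 0
  87 - 43 = 44
  99 - 87 = 12


Delta encoded: [4, 3, 8, 25, 3, 0, 44, 12]


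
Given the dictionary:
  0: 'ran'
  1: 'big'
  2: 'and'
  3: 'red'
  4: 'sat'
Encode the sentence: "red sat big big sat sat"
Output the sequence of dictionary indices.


Look up each word in the dictionary:
  'red' -> 3
  'sat' -> 4
  'big' -> 1
  'big' -> 1
  'sat' -> 4
  'sat' -> 4

Encoded: [3, 4, 1, 1, 4, 4]


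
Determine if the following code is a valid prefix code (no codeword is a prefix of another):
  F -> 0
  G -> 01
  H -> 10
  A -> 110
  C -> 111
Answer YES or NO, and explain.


Checking each pair (does one codeword prefix another?):
  F='0' vs G='01': prefix -- VIOLATION

NO -- this is NOT a valid prefix code. F (0) is a prefix of G (01).
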